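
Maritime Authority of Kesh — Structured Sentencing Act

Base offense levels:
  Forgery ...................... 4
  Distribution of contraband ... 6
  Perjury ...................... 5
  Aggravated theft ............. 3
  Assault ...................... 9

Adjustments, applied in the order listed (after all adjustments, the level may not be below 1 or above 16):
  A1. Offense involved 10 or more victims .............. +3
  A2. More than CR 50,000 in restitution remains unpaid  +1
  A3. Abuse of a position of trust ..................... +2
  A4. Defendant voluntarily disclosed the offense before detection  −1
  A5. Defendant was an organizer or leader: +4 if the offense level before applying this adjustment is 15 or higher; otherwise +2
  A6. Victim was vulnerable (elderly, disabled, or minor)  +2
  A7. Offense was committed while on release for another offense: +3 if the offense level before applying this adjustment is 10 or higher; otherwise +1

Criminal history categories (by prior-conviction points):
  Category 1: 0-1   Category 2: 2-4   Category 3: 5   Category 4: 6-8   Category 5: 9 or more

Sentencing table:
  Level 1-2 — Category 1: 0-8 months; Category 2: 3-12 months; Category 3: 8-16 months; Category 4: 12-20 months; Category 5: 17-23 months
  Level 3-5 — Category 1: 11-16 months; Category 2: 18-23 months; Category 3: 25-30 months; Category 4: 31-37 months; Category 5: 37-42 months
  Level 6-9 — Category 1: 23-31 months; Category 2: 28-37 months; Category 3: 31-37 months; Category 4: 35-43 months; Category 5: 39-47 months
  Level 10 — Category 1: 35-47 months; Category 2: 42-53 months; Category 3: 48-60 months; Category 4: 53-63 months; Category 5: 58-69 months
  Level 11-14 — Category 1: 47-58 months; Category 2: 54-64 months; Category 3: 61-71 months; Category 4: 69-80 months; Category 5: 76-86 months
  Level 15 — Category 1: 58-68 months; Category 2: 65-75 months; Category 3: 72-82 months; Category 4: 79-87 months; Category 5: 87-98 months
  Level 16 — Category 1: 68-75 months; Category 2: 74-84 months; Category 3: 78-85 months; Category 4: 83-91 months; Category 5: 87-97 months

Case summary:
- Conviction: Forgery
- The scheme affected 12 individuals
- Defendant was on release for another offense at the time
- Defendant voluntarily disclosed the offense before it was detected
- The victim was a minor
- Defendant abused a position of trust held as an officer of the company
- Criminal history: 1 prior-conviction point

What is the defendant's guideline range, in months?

Base offense level for forgery: 4.
A1 applies: 4 + 3 = 7.
A3 applies: 7 + 2 = 9.
A4 applies: 9 − 1 = 8.
A6 applies: 8 + 2 = 10.
A7 applies (level before this adjustment is 10 ≥ 10, so +3): 10 + 3 = 13.
Final offense level: 13.
Criminal history: 1 prior point → Category 1 (0-1).
Level 13 falls in the 11-14 band.
Grid: Level 11-14 × Category 1 = 47-58 months.

47-58 months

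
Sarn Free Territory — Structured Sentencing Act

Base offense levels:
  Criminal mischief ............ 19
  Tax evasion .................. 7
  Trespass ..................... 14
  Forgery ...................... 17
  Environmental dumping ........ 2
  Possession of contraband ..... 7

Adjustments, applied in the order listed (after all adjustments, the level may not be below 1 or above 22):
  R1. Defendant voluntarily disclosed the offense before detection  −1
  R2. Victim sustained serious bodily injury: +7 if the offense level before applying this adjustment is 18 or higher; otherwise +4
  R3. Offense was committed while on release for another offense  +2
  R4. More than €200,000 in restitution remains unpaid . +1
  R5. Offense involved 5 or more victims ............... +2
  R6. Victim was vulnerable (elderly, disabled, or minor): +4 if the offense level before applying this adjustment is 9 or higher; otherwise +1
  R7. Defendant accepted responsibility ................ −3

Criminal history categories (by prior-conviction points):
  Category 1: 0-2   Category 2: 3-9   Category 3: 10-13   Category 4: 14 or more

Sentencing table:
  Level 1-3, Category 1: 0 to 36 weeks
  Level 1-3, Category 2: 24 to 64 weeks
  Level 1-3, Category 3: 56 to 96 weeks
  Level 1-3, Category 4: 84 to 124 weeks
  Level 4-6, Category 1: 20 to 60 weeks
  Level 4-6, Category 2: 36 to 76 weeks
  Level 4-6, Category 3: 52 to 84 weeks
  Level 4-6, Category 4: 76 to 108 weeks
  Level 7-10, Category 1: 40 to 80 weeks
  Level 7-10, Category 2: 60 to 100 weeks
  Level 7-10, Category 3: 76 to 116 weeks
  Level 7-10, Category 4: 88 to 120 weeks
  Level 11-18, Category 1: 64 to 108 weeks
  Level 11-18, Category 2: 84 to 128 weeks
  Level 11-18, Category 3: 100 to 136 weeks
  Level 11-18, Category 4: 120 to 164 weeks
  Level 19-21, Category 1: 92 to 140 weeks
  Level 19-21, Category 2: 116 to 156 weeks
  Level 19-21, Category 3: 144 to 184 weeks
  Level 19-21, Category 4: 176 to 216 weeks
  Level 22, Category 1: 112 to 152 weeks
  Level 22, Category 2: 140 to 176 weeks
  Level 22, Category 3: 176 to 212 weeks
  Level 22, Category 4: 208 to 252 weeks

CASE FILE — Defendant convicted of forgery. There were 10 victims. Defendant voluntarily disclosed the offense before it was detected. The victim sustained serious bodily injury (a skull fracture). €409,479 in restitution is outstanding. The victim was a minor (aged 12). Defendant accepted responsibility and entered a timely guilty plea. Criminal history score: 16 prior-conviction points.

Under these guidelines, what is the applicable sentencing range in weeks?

Base offense level for forgery: 17.
R1 applies: 17 − 1 = 16.
R2 applies (level before this adjustment is 16 < 18, so +4): 16 + 4 = 20.
R4 applies: 20 + 1 = 21.
R5 applies: 21 + 2 = 23.
R6 applies (level before this adjustment is 23 ≥ 9, so +4): 23 + 4 = 27.
R7 applies: 27 − 3 = 24.
Level 24 exceeds the maximum of 22; capped at 22.
Final offense level: 22.
Criminal history: 16 prior points → Category 4 (14+).
Level 22 falls in the 22 band.
Grid: Level 22 × Category 4 = 208-252 weeks.

208-252 weeks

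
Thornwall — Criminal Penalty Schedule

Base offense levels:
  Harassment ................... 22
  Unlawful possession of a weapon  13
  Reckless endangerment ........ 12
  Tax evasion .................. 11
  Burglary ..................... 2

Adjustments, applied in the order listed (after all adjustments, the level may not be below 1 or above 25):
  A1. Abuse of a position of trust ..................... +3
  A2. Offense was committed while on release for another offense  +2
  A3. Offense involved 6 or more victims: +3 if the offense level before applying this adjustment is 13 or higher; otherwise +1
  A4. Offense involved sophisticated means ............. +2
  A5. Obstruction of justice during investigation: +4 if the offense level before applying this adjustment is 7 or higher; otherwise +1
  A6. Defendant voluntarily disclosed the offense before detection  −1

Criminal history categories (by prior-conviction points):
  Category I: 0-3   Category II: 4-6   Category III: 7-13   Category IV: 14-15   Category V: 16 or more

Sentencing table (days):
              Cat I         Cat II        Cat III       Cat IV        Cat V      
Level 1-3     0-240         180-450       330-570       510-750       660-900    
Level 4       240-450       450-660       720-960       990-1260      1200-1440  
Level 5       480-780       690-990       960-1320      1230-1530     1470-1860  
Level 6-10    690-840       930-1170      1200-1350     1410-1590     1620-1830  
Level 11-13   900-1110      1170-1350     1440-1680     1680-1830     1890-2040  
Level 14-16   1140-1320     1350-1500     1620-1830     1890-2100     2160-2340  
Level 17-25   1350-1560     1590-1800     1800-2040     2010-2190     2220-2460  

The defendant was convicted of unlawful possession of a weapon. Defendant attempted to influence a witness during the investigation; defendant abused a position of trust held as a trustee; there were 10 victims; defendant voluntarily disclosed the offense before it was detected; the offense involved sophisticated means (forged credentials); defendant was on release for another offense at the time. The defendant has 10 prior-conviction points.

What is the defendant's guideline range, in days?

1800-2040 days

Base offense level for unlawful possession of a weapon: 13.
A1 applies: 13 + 3 = 16.
A2 applies: 16 + 2 = 18.
A3 applies (level before this adjustment is 18 ≥ 13, so +3): 18 + 3 = 21.
A4 applies: 21 + 2 = 23.
A5 applies (level before this adjustment is 23 ≥ 7, so +4): 23 + 4 = 27.
A6 applies: 27 − 1 = 26.
Level 26 exceeds the maximum of 25; capped at 25.
Final offense level: 25.
Criminal history: 10 prior points → Category III (7-13).
Level 25 falls in the 17-25 band.
Grid: Level 17-25 × Category III = 1800-2040 days.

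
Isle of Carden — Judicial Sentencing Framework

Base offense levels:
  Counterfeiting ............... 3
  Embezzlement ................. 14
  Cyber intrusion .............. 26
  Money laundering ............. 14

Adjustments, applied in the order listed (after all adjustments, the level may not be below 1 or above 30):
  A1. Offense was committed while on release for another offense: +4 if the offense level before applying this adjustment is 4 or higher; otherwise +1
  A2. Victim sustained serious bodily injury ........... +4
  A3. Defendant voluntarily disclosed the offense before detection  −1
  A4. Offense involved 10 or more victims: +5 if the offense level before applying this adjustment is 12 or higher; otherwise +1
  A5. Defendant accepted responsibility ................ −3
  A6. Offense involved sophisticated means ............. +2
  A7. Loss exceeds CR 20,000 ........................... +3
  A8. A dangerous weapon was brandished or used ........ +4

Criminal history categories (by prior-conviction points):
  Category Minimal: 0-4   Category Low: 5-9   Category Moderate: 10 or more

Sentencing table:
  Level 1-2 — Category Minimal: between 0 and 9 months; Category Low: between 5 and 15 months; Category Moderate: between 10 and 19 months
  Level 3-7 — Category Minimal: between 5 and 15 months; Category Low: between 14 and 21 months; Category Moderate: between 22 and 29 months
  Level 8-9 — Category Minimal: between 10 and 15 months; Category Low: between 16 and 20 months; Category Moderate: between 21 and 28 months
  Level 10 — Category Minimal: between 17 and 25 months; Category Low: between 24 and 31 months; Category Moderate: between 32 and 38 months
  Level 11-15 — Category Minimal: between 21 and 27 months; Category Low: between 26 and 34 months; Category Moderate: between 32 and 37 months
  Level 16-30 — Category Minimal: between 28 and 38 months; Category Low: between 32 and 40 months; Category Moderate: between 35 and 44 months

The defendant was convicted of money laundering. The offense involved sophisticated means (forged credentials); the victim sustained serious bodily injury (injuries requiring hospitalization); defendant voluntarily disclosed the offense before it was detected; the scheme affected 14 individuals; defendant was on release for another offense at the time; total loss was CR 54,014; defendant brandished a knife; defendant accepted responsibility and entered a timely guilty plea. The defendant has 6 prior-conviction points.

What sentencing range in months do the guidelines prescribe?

32-40 months

Base offense level for money laundering: 14.
A1 applies (level before this adjustment is 14 ≥ 4, so +4): 14 + 4 = 18.
A2 applies: 18 + 4 = 22.
A3 applies: 22 − 1 = 21.
A4 applies (level before this adjustment is 21 ≥ 12, so +5): 21 + 5 = 26.
A5 applies: 26 − 3 = 23.
A6 applies: 23 + 2 = 25.
A7 applies: 25 + 3 = 28.
A8 applies: 28 + 4 = 32.
Level 32 exceeds the maximum of 30; capped at 30.
Final offense level: 30.
Criminal history: 6 prior points → Category Low (5-9).
Level 30 falls in the 16-30 band.
Grid: Level 16-30 × Category Low = 32-40 months.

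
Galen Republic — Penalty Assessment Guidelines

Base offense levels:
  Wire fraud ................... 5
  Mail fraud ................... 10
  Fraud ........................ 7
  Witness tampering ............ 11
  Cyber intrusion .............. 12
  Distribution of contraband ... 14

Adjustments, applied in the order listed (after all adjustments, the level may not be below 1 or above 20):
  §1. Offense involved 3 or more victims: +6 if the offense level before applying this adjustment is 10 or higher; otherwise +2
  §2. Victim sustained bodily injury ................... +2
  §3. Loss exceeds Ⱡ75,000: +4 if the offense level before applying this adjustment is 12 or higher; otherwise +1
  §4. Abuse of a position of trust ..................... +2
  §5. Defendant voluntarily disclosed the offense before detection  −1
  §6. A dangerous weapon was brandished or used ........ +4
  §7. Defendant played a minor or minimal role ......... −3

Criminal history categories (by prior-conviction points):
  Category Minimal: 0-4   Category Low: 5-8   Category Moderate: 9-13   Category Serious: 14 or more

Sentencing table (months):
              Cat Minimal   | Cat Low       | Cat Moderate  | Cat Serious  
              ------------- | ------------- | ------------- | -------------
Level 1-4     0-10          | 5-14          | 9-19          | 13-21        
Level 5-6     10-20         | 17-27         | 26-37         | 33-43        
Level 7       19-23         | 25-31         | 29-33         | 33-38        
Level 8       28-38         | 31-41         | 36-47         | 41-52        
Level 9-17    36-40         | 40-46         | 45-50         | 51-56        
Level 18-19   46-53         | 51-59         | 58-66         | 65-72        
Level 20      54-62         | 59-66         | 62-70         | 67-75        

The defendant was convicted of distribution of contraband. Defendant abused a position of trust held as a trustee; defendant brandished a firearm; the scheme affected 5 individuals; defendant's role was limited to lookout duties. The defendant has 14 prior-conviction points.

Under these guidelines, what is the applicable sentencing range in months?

Base offense level for distribution of contraband: 14.
§1 applies (level before this adjustment is 14 ≥ 10, so +6): 14 + 6 = 20.
§3 does not apply.
§4 applies: 20 + 2 = 22.
§6 applies: 22 + 4 = 26.
§7 applies: 26 − 3 = 23.
Level 23 exceeds the maximum of 20; capped at 20.
Final offense level: 20.
Criminal history: 14 prior points → Category Serious (14+).
Level 20 falls in the 20 band.
Grid: Level 20 × Category Serious = 67-75 months.

67-75 months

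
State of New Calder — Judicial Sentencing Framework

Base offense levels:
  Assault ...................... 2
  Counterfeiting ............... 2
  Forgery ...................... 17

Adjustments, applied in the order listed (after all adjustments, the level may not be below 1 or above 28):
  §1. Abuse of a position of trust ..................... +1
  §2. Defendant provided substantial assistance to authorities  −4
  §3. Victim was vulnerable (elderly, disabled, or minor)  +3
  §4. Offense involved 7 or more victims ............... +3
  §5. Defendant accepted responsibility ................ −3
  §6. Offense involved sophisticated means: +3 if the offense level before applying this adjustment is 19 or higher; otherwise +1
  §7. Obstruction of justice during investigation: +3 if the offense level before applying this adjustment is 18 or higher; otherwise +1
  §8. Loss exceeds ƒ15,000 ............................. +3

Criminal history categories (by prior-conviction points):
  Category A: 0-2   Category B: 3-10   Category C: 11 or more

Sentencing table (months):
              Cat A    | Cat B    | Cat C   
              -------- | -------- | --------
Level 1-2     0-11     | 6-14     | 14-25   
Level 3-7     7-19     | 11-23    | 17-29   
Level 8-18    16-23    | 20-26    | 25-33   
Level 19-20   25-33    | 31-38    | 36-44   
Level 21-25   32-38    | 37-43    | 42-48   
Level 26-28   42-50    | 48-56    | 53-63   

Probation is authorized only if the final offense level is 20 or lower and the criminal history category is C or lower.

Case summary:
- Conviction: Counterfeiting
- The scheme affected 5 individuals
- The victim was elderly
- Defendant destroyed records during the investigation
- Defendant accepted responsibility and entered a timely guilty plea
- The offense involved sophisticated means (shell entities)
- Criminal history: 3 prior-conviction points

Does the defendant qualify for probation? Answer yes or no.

Base offense level for counterfeiting: 2.
§2 does not apply.
§3 applies: 2 + 3 = 5.
§5 applies: 5 − 3 = 2.
§6 applies (level before this adjustment is 2 < 19, so +1): 2 + 1 = 3.
§7 applies (level before this adjustment is 3 < 18, so +1): 3 + 1 = 4.
§8 does not apply.
Final offense level: 4.
Criminal history: 3 prior points → Category B (3-10).
Level 4 falls in the 3-7 band.
Grid: Level 3-7 × Category B = 11-23 months.
Probation check: level 4 ≤ 20 and category B ≤ C → eligible.

Yes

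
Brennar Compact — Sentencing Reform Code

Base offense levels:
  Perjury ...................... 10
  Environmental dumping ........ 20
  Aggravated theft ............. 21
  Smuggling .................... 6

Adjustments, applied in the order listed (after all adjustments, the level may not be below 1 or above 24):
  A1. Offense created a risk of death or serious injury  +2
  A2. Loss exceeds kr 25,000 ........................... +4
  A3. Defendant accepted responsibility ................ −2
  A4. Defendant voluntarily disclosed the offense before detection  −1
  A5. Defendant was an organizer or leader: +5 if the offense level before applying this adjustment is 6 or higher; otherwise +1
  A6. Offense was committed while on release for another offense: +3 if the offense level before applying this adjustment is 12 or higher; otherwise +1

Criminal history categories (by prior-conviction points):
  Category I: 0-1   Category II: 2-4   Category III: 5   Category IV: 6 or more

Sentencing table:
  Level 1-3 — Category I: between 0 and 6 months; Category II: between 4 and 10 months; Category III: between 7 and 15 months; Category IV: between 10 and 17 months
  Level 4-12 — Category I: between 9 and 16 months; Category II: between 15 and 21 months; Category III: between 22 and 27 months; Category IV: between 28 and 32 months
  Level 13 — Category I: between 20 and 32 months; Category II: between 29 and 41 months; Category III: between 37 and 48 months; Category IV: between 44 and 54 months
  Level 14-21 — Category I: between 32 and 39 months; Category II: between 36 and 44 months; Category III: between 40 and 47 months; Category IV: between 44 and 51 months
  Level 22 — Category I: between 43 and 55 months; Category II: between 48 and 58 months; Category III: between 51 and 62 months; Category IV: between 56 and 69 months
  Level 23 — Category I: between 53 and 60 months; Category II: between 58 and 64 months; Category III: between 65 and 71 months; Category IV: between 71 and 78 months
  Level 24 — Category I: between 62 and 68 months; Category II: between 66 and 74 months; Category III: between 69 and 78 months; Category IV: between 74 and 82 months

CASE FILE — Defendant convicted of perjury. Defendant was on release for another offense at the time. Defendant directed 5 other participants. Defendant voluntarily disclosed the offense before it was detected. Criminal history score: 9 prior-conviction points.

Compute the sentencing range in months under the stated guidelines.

44-51 months

Base offense level for perjury: 10.
A3 does not apply.
A4 applies: 10 − 1 = 9.
A5 applies (level before this adjustment is 9 ≥ 6, so +5): 9 + 5 = 14.
A6 applies (level before this adjustment is 14 ≥ 12, so +3): 14 + 3 = 17.
Final offense level: 17.
Criminal history: 9 prior points → Category IV (6+).
Level 17 falls in the 14-21 band.
Grid: Level 14-21 × Category IV = 44-51 months.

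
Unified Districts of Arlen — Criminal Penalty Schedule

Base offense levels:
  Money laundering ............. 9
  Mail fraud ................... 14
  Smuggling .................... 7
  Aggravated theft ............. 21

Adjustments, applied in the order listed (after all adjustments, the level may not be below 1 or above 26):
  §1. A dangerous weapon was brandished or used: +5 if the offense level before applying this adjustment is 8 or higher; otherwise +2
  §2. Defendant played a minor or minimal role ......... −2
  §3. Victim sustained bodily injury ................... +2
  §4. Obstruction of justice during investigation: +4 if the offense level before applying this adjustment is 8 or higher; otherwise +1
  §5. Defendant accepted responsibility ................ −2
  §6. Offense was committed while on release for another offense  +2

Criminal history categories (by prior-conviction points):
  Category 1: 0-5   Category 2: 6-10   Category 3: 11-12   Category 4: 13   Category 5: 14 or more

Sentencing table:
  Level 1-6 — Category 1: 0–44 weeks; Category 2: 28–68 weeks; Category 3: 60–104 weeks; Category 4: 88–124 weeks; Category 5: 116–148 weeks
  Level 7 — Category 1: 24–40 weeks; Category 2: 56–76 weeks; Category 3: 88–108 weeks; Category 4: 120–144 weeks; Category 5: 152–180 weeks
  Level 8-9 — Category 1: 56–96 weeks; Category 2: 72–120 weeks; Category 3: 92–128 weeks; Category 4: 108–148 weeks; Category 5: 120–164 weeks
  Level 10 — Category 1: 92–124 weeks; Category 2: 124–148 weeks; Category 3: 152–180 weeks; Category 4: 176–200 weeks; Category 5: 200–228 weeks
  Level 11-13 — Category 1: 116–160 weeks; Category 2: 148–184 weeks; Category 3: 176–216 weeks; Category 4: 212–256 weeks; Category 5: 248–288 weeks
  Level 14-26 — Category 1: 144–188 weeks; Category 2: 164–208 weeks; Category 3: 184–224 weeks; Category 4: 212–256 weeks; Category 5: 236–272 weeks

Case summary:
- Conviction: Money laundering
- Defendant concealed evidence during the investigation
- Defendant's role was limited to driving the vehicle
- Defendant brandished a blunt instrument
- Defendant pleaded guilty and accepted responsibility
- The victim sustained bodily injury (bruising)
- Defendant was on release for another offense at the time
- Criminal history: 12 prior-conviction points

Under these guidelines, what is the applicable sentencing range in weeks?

Base offense level for money laundering: 9.
§1 applies (level before this adjustment is 9 ≥ 8, so +5): 9 + 5 = 14.
§2 applies: 14 − 2 = 12.
§3 applies: 12 + 2 = 14.
§4 applies (level before this adjustment is 14 ≥ 8, so +4): 14 + 4 = 18.
§5 applies: 18 − 2 = 16.
§6 applies: 16 + 2 = 18.
Final offense level: 18.
Criminal history: 12 prior points → Category 3 (11-12).
Level 18 falls in the 14-26 band.
Grid: Level 14-26 × Category 3 = 184-224 weeks.

184-224 weeks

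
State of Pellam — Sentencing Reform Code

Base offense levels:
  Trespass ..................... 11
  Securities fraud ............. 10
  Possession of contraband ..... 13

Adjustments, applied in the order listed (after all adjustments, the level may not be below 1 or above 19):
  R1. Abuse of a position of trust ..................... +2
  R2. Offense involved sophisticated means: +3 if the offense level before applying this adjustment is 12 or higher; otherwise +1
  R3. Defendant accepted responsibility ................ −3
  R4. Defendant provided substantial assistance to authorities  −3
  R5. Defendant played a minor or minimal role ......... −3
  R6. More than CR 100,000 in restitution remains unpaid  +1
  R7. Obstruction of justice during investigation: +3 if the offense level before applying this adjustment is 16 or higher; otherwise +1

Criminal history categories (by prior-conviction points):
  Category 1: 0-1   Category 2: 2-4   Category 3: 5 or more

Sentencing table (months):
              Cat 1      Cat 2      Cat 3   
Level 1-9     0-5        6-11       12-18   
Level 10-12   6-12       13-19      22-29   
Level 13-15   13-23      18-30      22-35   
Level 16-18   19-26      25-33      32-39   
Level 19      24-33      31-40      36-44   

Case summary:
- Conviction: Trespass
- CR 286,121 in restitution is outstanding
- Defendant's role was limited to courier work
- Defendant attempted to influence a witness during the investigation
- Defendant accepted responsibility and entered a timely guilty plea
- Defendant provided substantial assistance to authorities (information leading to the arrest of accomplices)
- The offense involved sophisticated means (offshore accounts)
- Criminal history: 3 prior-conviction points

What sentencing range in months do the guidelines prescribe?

6-11 months

Base offense level for trespass: 11.
R1 does not apply.
R2 applies (level before this adjustment is 11 < 12, so +1): 11 + 1 = 12.
R3 applies: 12 − 3 = 9.
R4 applies: 9 − 3 = 6.
R5 applies: 6 − 3 = 3.
R6 applies: 3 + 1 = 4.
R7 applies (level before this adjustment is 4 < 16, so +1): 4 + 1 = 5.
Final offense level: 5.
Criminal history: 3 prior points → Category 2 (2-4).
Level 5 falls in the 1-9 band.
Grid: Level 1-9 × Category 2 = 6-11 months.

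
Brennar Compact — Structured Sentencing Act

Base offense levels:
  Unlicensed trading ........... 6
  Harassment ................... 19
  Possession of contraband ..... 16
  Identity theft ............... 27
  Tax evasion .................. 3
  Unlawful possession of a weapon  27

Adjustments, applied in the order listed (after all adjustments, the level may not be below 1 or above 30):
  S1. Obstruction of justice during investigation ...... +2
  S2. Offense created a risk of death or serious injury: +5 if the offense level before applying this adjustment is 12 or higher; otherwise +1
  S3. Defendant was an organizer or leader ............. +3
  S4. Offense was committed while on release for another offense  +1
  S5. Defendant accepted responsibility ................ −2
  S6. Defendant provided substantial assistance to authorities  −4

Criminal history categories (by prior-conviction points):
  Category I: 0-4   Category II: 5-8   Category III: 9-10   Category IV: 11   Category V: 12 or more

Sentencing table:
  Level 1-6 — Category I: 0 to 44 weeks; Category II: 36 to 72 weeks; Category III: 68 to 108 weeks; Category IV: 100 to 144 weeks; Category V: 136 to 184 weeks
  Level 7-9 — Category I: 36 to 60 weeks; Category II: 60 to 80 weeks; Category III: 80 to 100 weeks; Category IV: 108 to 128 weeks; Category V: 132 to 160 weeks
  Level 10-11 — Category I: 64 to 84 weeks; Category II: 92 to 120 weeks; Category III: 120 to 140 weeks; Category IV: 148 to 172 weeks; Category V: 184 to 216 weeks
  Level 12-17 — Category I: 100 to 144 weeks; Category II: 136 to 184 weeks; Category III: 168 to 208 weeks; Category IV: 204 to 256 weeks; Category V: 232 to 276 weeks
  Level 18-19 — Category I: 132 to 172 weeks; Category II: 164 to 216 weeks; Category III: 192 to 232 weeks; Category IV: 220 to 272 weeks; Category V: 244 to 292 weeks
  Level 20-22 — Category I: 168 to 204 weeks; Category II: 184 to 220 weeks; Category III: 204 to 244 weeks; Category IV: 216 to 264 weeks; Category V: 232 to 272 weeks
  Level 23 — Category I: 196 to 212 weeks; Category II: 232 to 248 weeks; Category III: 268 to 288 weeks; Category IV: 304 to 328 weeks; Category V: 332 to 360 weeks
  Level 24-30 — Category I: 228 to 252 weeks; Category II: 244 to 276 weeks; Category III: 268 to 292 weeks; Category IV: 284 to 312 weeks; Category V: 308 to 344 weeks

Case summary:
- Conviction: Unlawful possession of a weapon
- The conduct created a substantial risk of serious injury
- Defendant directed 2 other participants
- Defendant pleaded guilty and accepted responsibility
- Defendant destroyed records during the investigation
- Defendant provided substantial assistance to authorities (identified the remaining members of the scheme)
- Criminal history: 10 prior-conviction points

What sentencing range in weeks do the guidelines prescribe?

268-292 weeks

Base offense level for unlawful possession of a weapon: 27.
S1 applies: 27 + 2 = 29.
S2 applies (level before this adjustment is 29 ≥ 12, so +5): 29 + 5 = 34.
S3 applies: 34 + 3 = 37.
S4 does not apply.
S5 applies: 37 − 2 = 35.
S6 applies: 35 − 4 = 31.
Level 31 exceeds the maximum of 30; capped at 30.
Final offense level: 30.
Criminal history: 10 prior points → Category III (9-10).
Level 30 falls in the 24-30 band.
Grid: Level 24-30 × Category III = 268-292 weeks.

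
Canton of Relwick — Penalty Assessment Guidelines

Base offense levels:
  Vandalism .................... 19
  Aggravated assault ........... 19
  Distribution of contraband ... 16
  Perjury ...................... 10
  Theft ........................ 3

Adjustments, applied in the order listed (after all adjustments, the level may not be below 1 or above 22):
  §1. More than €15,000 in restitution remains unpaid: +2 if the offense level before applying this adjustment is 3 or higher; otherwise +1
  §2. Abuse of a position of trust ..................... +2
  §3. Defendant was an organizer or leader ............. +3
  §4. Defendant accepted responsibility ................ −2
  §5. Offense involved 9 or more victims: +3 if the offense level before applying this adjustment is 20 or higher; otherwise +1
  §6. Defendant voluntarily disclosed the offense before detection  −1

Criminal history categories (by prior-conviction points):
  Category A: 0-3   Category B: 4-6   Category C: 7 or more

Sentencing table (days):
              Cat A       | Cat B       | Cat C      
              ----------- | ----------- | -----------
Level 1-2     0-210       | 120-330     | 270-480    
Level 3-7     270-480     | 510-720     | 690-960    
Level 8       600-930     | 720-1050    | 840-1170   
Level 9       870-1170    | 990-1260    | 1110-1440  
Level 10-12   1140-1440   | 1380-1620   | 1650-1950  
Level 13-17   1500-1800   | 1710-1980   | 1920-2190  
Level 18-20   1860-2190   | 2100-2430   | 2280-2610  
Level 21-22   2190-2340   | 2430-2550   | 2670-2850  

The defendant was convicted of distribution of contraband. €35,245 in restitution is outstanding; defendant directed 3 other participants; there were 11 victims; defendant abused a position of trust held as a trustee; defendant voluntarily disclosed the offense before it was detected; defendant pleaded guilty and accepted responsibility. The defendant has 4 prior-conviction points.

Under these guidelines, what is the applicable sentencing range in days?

2430-2550 days

Base offense level for distribution of contraband: 16.
§1 applies (level before this adjustment is 16 ≥ 3, so +2): 16 + 2 = 18.
§2 applies: 18 + 2 = 20.
§3 applies: 20 + 3 = 23.
§4 applies: 23 − 2 = 21.
§5 applies (level before this adjustment is 21 ≥ 20, so +3): 21 + 3 = 24.
§6 applies: 24 − 1 = 23.
Level 23 exceeds the maximum of 22; capped at 22.
Final offense level: 22.
Criminal history: 4 prior points → Category B (4-6).
Level 22 falls in the 21-22 band.
Grid: Level 21-22 × Category B = 2430-2550 days.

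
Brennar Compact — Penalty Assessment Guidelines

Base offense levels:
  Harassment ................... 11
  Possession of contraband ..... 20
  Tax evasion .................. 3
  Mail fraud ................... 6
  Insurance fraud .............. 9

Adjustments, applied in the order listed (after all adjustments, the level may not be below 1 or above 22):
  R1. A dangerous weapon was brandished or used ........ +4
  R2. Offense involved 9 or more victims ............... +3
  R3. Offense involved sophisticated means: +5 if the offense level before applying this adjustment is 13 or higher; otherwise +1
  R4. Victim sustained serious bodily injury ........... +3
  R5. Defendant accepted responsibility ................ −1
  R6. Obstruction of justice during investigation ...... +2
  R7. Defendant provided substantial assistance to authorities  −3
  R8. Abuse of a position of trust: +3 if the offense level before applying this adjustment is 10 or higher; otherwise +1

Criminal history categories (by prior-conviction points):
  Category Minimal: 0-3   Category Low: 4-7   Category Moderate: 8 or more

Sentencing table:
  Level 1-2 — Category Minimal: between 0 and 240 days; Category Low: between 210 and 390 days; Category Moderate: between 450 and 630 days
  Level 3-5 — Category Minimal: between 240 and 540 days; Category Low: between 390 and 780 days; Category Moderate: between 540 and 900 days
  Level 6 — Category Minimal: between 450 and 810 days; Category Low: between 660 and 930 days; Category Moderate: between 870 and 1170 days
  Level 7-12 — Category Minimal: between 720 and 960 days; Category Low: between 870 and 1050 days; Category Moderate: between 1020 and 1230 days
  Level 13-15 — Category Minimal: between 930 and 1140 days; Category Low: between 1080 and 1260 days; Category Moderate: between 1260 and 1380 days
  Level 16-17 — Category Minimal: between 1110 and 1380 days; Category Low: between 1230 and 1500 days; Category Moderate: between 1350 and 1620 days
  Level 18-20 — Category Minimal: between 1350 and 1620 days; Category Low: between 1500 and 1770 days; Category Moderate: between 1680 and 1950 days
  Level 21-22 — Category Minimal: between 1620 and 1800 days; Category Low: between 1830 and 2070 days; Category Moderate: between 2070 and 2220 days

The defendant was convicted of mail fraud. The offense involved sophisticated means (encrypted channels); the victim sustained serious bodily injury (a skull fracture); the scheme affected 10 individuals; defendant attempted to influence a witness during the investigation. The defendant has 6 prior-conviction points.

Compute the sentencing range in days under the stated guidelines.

Base offense level for mail fraud: 6.
R2 applies: 6 + 3 = 9.
R3 applies (level before this adjustment is 9 < 13, so +1): 9 + 1 = 10.
R4 applies: 10 + 3 = 13.
R5 does not apply.
R6 applies: 13 + 2 = 15.
R7 does not apply.
R8 does not apply.
Final offense level: 15.
Criminal history: 6 prior points → Category Low (4-7).
Level 15 falls in the 13-15 band.
Grid: Level 13-15 × Category Low = 1080-1260 days.

1080-1260 days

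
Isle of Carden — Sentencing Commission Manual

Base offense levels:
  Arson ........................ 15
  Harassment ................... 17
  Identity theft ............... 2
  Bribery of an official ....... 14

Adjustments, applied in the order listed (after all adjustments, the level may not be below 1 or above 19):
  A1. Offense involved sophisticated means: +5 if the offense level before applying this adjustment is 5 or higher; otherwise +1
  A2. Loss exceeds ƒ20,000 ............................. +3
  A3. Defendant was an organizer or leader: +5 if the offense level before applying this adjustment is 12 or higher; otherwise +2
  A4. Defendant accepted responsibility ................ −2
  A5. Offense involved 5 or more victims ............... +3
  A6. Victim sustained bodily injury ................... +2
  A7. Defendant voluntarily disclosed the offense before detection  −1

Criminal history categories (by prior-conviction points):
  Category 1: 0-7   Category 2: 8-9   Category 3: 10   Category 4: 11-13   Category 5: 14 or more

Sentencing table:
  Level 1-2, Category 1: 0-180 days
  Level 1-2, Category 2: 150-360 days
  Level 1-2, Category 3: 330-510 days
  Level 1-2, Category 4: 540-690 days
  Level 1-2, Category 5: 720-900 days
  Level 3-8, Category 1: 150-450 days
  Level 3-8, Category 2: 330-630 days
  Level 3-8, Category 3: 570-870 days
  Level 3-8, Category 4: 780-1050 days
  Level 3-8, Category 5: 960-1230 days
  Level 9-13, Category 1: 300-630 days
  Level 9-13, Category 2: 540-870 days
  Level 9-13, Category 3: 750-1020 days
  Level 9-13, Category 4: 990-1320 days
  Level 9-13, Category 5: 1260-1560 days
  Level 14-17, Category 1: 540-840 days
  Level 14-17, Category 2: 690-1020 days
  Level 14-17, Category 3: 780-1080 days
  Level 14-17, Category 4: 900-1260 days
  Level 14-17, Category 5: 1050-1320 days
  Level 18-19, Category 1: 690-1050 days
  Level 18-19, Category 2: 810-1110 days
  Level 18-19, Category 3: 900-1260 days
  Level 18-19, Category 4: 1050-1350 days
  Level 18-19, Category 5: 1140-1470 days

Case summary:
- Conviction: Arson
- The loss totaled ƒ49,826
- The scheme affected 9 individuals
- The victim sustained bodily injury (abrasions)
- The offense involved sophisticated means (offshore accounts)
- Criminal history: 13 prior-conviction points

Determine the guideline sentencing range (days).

1050-1350 days

Base offense level for arson: 15.
A1 applies (level before this adjustment is 15 ≥ 5, so +5): 15 + 5 = 20.
A2 applies: 20 + 3 = 23.
A5 applies: 23 + 3 = 26.
A6 applies: 26 + 2 = 28.
Level 28 exceeds the maximum of 19; capped at 19.
Final offense level: 19.
Criminal history: 13 prior points → Category 4 (11-13).
Level 19 falls in the 18-19 band.
Grid: Level 18-19 × Category 4 = 1050-1350 days.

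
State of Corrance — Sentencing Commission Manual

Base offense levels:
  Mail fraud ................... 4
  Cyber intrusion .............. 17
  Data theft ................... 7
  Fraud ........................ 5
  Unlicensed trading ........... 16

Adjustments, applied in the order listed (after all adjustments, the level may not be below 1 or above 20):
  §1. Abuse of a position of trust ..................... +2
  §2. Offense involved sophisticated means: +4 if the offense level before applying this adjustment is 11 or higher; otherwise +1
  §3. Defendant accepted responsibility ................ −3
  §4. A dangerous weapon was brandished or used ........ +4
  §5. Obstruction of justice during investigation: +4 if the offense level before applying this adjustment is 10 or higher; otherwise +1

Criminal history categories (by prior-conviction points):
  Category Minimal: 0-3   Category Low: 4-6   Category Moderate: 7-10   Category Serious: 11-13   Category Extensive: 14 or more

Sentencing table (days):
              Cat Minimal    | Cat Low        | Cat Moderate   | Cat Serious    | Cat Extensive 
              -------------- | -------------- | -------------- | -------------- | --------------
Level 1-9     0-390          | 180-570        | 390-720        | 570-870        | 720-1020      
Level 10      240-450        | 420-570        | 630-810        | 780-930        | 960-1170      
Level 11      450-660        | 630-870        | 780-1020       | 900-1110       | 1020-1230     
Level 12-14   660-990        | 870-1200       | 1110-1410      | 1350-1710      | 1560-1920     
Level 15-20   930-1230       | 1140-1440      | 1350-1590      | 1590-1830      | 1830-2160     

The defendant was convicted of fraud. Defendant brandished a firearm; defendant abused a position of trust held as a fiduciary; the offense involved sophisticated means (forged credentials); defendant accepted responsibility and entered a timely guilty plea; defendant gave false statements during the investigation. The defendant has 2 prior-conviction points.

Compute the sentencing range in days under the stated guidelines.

Base offense level for fraud: 5.
§1 applies: 5 + 2 = 7.
§2 applies (level before this adjustment is 7 < 11, so +1): 7 + 1 = 8.
§3 applies: 8 − 3 = 5.
§4 applies: 5 + 4 = 9.
§5 applies (level before this adjustment is 9 < 10, so +1): 9 + 1 = 10.
Final offense level: 10.
Criminal history: 2 prior points → Category Minimal (0-3).
Level 10 falls in the 10 band.
Grid: Level 10 × Category Minimal = 240-450 days.

240-450 days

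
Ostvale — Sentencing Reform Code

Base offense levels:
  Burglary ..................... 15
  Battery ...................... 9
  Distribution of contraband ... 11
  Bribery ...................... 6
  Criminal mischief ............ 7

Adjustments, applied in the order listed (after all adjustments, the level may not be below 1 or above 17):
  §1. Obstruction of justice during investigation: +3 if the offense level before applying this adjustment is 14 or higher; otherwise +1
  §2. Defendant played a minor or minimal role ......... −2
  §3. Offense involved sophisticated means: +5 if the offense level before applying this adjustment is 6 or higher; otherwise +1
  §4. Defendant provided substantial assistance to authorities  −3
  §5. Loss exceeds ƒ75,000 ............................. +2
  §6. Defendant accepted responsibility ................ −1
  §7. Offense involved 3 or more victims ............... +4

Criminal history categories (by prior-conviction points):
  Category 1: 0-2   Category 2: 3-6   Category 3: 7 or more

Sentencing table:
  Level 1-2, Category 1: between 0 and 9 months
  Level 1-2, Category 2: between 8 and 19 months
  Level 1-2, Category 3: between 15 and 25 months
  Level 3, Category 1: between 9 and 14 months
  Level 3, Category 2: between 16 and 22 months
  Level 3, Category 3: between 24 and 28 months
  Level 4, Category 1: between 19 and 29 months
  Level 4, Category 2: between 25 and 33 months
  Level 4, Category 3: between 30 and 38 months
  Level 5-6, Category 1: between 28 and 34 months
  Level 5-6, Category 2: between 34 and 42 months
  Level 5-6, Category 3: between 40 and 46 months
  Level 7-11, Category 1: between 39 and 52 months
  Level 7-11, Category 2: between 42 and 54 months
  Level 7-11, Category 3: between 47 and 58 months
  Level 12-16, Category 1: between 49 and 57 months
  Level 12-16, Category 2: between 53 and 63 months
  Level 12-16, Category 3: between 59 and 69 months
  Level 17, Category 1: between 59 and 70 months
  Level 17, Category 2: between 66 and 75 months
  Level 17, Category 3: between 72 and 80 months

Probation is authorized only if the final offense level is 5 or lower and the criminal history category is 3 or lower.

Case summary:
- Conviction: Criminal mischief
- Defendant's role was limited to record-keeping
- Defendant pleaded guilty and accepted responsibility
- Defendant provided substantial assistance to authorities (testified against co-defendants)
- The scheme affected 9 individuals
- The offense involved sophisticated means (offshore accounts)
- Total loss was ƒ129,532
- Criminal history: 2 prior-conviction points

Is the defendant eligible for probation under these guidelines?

Base offense level for criminal mischief: 7.
§2 applies: 7 − 2 = 5.
§3 applies (level before this adjustment is 5 < 6, so +1): 5 + 1 = 6.
§4 applies: 6 − 3 = 3.
§5 applies: 3 + 2 = 5.
§6 applies: 5 − 1 = 4.
§7 applies: 4 + 4 = 8.
Final offense level: 8.
Criminal history: 2 prior points → Category 1 (0-2).
Level 8 falls in the 7-11 band.
Grid: Level 7-11 × Category 1 = 39-52 months.
Probation check: level 8 > 5 and category 1 ≤ 3 → not eligible.

No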